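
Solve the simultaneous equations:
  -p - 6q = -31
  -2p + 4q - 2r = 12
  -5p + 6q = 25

p = 1, q = 5, r = 3

Row-reduce the augmented matrix:
R1 ← R1 / (-1).
R2 ← R2 + 2·R1.
R3 ← R3 + 5·R1.
R2 ← R2 / (16).
R1 ← R1 − 6·R2.
R3 ← R3 − 36·R2.
R3 ← R3 / (9/2).
R1 ← R1 − 3/4·R3.
R2 ← R2 + 1/8·R3.
Reading off the reduced rows gives p = 1, q = 5, r = 3.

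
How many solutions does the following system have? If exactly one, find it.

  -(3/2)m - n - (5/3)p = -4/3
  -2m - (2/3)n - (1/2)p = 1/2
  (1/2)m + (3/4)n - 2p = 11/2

m = -2, n = 6, p = -1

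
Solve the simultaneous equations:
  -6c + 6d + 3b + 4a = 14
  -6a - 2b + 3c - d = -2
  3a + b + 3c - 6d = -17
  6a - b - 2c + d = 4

Row-reduce the augmented matrix:
R1 ← R1 / (4).
R2 ← R2 + 6·R1.
R3 ← R3 − 3·R1.
R4 ← R4 − 6·R1.
R2 ← R2 / (5/2).
R1 ← R1 − 3/4·R2.
R3 ← R3 + 5/4·R2.
R4 ← R4 + 11/2·R2.
R3 ← R3 / (9/2).
R1 ← R1 − 3/10·R3.
R2 ← R2 + 12/5·R3.
R4 ← R4 + 31/5·R3.
R4 ← R4 / (29/45).
R1 ← R1 + 7/15·R4.
R2 ← R2 + 4/15·R4.
R3 ← R3 + 13/9·R4.
Reading off the reduced rows gives a = -1, b = -2, c = -4, d = 0.

a = -1, b = -2, c = -4, d = 0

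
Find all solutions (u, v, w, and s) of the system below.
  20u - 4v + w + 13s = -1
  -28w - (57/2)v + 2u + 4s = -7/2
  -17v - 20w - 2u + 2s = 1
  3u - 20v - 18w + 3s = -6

no solution

Row-reduce:
R1 ← R1 / (20).
R2 ← R2 − 2·R1.
R3 ← R3 + 2·R1.
R4 ← R4 − 3·R1.
R2 ← R2 / (-281/10).
R1 ← R1 + 1/5·R2.
R3 ← R3 + 87/5·R2.
R4 ← R4 + 97/5·R2.
R3 ← R3 / (-5/2).
R1 ← R1 − 1/4·R3.
R2 ← R2 − 1·R3.
R4 ← R4 − 5/4·R3.
Row 4 reduces to 0 = -2, a contradiction. The system is inconsistent.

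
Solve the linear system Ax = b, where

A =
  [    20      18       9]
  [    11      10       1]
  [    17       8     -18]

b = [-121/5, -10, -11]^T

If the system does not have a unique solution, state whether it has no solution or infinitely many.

x_1 = -11/5, x_2 = 3/2, x_3 = -4/5

Row-reduce the augmented matrix:
R1 ← R1 / (20).
R2 ← R2 − 11·R1.
R3 ← R3 − 17·R1.
R2 ← R2 / (1/10).
R1 ← R1 − 9/10·R2.
R3 ← R3 + 73/10·R2.
R3 ← R3 / (-314).
R1 ← R1 − 36·R3.
R2 ← R2 + 79/2·R3.
Reading off the reduced rows gives x_1 = -11/5, x_2 = 3/2, x_3 = -4/5.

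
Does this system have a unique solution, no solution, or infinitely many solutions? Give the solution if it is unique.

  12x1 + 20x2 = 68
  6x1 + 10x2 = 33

no solution

Row-reduce:
R1 ← R1 / (12).
R2 ← R2 − 6·R1.
Row 2 reduces to 0 = -1, a contradiction. The system is inconsistent.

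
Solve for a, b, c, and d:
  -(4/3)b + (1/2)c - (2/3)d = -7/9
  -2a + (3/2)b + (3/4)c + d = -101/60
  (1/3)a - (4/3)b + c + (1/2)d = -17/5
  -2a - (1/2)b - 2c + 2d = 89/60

a = -1/5, b = 1/2, c = -2, d = -4/3

Row-reduce the augmented matrix:
Swap R1 and R2.
R1 ← R1 / (-2).
R3 ← R3 − 1/3·R1.
R4 ← R4 + 2·R1.
R2 ← R2 / (-4/3).
R1 ← R1 + 3/4·R2.
R3 ← R3 + 13/12·R2.
R4 ← R4 + 2·R2.
R3 ← R3 / (23/32).
R1 ← R1 + 21/32·R3.
R2 ← R2 + 3/8·R3.
R4 ← R4 + 7/2·R3.
R4 ← R4 / (544/69).
R1 ← R1 − 45/46·R4.
R2 ← R2 − 26/23·R4.
R3 ← R3 − 116/69·R4.
Reading off the reduced rows gives a = -1/5, b = 1/2, c = -2, d = -4/3.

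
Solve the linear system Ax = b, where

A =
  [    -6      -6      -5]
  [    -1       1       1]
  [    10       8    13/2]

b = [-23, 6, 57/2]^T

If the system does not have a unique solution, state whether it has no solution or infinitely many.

Row-reduce:
R1 ← R1 / (-6).
R2 ← R2 + 1·R1.
R3 ← R3 − 10·R1.
R2 ← R2 / (2).
R1 ← R1 − 1·R2.
R3 ← R3 + 2·R2.
Rank is 2 with 3 unknowns, leaving x_3 free.

infinitely many solutions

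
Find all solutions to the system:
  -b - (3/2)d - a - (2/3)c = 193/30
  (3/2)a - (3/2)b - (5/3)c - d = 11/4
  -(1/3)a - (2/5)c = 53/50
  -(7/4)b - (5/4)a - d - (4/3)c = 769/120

Row-reduce the augmented matrix:
R1 ← R1 / (-1).
R2 ← R2 − 3/2·R1.
R3 ← R3 + 1/3·R1.
R4 ← R4 + 5/4·R1.
R2 ← R2 / (-3).
R1 ← R1 − 1·R2.
R3 ← R3 − 1/3·R2.
R4 ← R4 + 1/2·R2.
R3 ← R3 / (-64/135).
R1 ← R1 + 2/9·R3.
R2 ← R2 − 8/9·R3.
R4 ← R4 + 1/18·R3.
R4 ← R4 / (717/512).
R1 ← R1 − 45/128·R4.
R2 ← R2 − 43/32·R4.
R3 ← R3 + 75/256·R4.
Reading off the reduced rows gives a = -3/2, b = 0, c = -7/5, d = -8/3.

a = -3/2, b = 0, c = -7/5, d = -8/3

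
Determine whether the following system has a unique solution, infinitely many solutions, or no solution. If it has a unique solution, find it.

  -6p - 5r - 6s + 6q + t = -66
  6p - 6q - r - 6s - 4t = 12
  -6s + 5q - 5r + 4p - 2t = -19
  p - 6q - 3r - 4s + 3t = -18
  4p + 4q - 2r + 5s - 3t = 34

p = 4, q = -1, r = 2, s = 4, t = -2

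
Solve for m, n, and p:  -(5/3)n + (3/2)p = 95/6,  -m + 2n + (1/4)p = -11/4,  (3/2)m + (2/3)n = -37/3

m = -6, n = -5, p = 5

Row-reduce the augmented matrix:
Swap R1 and R2.
R1 ← R1 / (-1).
R3 ← R3 − 3/2·R1.
R2 ← R2 / (-5/3).
R1 ← R1 + 2·R2.
R3 ← R3 − 11/3·R2.
R3 ← R3 / (147/40).
R1 ← R1 + 41/20·R3.
R2 ← R2 + 9/10·R3.
Reading off the reduced rows gives m = -6, n = -5, p = 5.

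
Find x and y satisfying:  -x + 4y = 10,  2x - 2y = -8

x = -2, y = 2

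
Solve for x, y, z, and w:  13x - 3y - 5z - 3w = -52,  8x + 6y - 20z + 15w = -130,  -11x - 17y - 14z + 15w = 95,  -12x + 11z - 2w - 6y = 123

Row-reduce the augmented matrix:
R1 ← R1 / (13).
R2 ← R2 − 8·R1.
R3 ← R3 + 11·R1.
R4 ← R4 + 12·R1.
R2 ← R2 / (102/13).
R1 ← R1 + 3/13·R2.
R3 ← R3 + 254/13·R2.
R4 ← R4 + 114/13·R2.
R3 ← R3 / (-3079/51).
R1 ← R1 + 15/17·R3.
R2 ← R2 + 110/51·R3.
R4 ← R4 + 213/17·R3.
R4 ← R4 / (8518/3079).
R1 ← R1 + 3267/6158·R4.
R2 ← R2 − 1251/6158·R4.
R3 ← R3 + 2775/3079·R4.
Reading off the reduced rows gives x = -3, y = -6, z = 5, w = 2.

x = -3, y = -6, z = 5, w = 2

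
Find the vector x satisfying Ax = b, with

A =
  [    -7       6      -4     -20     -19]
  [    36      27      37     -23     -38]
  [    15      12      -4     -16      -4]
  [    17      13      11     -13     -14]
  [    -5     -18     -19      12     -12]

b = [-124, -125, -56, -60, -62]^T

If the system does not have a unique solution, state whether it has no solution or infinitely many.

no solution

Row-reduce:
R1 ← R1 / (-7).
R2 ← R2 − 36·R1.
R3 ← R3 − 15·R1.
R4 ← R4 − 17·R1.
R5 ← R5 + 5·R1.
R2 ← R2 / (405/7).
R1 ← R1 + 6/7·R2.
R3 ← R3 − 174/7·R2.
R4 ← R4 − 193/7·R2.
R5 ← R5 + 156/7·R2.
R3 ← R3 / (-530/27).
R1 ← R1 − 22/27·R3.
R2 ← R2 − 23/81·R3.
R4 ← R4 + 530/81·R3.
R5 ← R5 + 265/27·R3.
Swap R4 and R5.
R4 ← R4 / (-99/5).
R1 ← R1 − 1052/1325·R4.
R2 ← R2 + 2974/1325·R4.
R3 ← R3 − 323/1325·R4.
Row 5 reduces to 0 = 1/3, a contradiction. The system is inconsistent.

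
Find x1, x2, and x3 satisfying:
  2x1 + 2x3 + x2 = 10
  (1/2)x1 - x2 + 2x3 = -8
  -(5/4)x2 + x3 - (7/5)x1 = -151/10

Row-reduce the augmented matrix:
R1 ← R1 / (2).
R2 ← R2 − 1/2·R1.
R3 ← R3 + 7/5·R1.
R2 ← R2 / (-5/4).
R1 ← R1 − 1/2·R2.
R3 ← R3 + 11/20·R2.
R3 ← R3 / (87/50).
R1 ← R1 − 8/5·R3.
R2 ← R2 + 6/5·R3.
Reading off the reduced rows gives x1 = 4, x2 = 6, x3 = -2.

x1 = 4, x2 = 6, x3 = -2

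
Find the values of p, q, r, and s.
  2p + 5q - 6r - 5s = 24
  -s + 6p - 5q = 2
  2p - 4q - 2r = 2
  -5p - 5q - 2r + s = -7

p = 1, q = 1, r = -2, s = -1

Row-reduce the augmented matrix:
R1 ← R1 / (2).
R2 ← R2 − 6·R1.
R3 ← R3 − 2·R1.
R4 ← R4 + 5·R1.
R2 ← R2 / (-20).
R1 ← R1 − 5/2·R2.
R3 ← R3 + 9·R2.
R4 ← R4 − 15/2·R2.
R3 ← R3 / (-41/10).
R1 ← R1 + 3/4·R3.
R2 ← R2 + 9/10·R3.
R4 ← R4 + 41/4·R3.
R4 ← R4 / (-3).
R1 ← R1 + 21/41·R4.
R2 ← R2 + 17/41·R4.
R3 ← R3 − 13/41·R4.
Reading off the reduced rows gives p = 1, q = 1, r = -2, s = -1.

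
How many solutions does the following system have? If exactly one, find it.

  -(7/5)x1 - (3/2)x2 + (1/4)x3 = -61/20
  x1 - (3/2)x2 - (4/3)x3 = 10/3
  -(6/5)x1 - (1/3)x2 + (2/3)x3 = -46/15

Row-reduce the augmented matrix:
R1 ← R1 / (-7/5).
R2 ← R2 − 1·R1.
R3 ← R3 + 6/5·R1.
R2 ← R2 / (-18/7).
R1 ← R1 − 15/14·R2.
R3 ← R3 − 20/21·R2.
R3 ← R3 / (2/81).
R1 ← R1 + 95/144·R3.
R2 ← R2 − 97/216·R3.
Reading off the reduced rows gives x1 = 2, x2 = 0, x3 = -1.

x1 = 2, x2 = 0, x3 = -1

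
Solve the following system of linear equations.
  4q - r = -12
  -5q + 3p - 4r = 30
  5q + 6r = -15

p = 5, q = -3, r = 0

Row-reduce the augmented matrix:
Swap R1 and R2.
R1 ← R1 / (3).
R2 ← R2 / (4).
R1 ← R1 + 5/3·R2.
R3 ← R3 − 5·R2.
R3 ← R3 / (29/4).
R1 ← R1 + 7/4·R3.
R2 ← R2 + 1/4·R3.
Reading off the reduced rows gives p = 5, q = -3, r = 0.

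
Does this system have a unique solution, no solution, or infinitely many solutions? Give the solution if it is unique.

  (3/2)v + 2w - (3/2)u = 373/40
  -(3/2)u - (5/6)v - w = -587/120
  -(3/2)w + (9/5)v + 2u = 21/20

u = 0, v = 11/4, w = 13/5

Row-reduce the augmented matrix:
R1 ← R1 / (-3/2).
R2 ← R2 + 3/2·R1.
R3 ← R3 − 2·R1.
R2 ← R2 / (-7/3).
R1 ← R1 + 1·R2.
R3 ← R3 − 19/5·R2.
R3 ← R3 / (-781/210).
R1 ← R1 + 1/21·R3.
R2 ← R2 − 9/7·R3.
Reading off the reduced rows gives u = 0, v = 11/4, w = 13/5.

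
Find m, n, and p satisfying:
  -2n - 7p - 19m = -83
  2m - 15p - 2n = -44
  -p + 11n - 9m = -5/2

m = 3, n = 5/2, p = 3

Row-reduce the augmented matrix:
R1 ← R1 / (-19).
R2 ← R2 − 2·R1.
R3 ← R3 + 9·R1.
R2 ← R2 / (-42/19).
R1 ← R1 − 2/19·R2.
R3 ← R3 − 227/19·R2.
R3 ← R3 / (-3475/42).
R1 ← R1 + 8/21·R3.
R2 ← R2 − 299/42·R3.
Reading off the reduced rows gives m = 3, n = 5/2, p = 3.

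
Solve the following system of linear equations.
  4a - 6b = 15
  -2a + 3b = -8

no solution

Row-reduce:
R1 ← R1 / (4).
R2 ← R2 + 2·R1.
Row 2 reduces to 0 = -1/2, a contradiction. The system is inconsistent.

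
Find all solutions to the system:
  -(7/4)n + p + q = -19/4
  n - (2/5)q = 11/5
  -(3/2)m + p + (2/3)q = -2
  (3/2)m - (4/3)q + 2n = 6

m = 0, n = 1, p = 0, q = -3

Row-reduce the augmented matrix:
Swap R1 and R3.
R1 ← R1 / (-3/2).
R4 ← R4 − 3/2·R1.
R3 ← R3 + 7/4·R2.
R4 ← R4 − 2·R2.
R1 ← R1 + 2/3·R3.
R4 ← R4 − 1·R3.
R4 ← R4 / (-1/6).
R1 ← R1 + 11/45·R4.
R2 ← R2 + 2/5·R4.
R3 ← R3 − 3/10·R4.
Reading off the reduced rows gives m = 0, n = 1, p = 0, q = -3.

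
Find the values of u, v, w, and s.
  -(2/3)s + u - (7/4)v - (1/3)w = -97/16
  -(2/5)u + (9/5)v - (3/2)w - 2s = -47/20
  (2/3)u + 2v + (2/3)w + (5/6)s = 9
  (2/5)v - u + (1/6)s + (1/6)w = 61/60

u = 3/4, v = 11/4, w = 2, s = 2

Row-reduce the augmented matrix:
R2 ← R2 + 2/5·R1.
R3 ← R3 − 2/3·R1.
R4 ← R4 + 1·R1.
R2 ← R2 / (11/10).
R1 ← R1 + 7/4·R2.
R3 ← R3 − 19/6·R2.
R4 ← R4 + 27/20·R2.
R3 ← R3 / (123/22).
R1 ← R1 + 129/44·R3.
R2 ← R2 + 49/33·R3.
R4 ← R4 + 1433/660·R3.
R4 ← R4 / (-5569/22140).
R1 ← R1 + 89/492·R4.
R2 ← R2 − 13/1107·R4.
R3 ← R3 − 515/369·R4.
Reading off the reduced rows gives u = 3/4, v = 11/4, w = 2, s = 2.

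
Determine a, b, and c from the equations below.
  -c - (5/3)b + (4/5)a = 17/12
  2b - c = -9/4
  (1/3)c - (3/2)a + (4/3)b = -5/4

a = 0, b = -1, c = 1/4

Row-reduce the augmented matrix:
R1 ← R1 / (4/5).
R3 ← R3 + 3/2·R1.
R2 ← R2 / (2).
R1 ← R1 + 25/12·R2.
R3 ← R3 + 43/24·R2.
R3 ← R3 / (-39/16).
R1 ← R1 + 55/24·R3.
R2 ← R2 + 1/2·R3.
Reading off the reduced rows gives a = 0, b = -1, c = 1/4.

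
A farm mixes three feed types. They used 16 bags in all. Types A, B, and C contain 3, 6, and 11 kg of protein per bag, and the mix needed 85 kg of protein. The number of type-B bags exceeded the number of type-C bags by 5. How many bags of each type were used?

Let a = type-A bags, b = type-B bags, c = type-C bags.
  a + b + c = 16
  3a + 6b + 11c = 85
  b - c = 5
Row-reduce the augmented matrix:
R2 ← R2 − 3·R1.
R2 ← R2 / (3).
R1 ← R1 − 1·R2.
R3 ← R3 − 1·R2.
R3 ← R3 / (-11/3).
R1 ← R1 + 5/3·R3.
R2 ← R2 − 8/3·R3.
Reading off the reduced rows gives a = 7, b = 7, c = 2.

type-A bags: 7, type-B bags: 7, type-C bags: 2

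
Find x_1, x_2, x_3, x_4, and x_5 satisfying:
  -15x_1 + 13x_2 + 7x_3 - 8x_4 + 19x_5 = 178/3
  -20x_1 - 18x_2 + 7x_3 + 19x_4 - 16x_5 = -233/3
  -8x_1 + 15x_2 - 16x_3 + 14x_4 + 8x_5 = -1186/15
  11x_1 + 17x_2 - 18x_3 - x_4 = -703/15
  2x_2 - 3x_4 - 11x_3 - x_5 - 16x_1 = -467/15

Row-reduce the augmented matrix:
R1 ← R1 / (-15).
R2 ← R2 + 20·R1.
R3 ← R3 + 8·R1.
R4 ← R4 − 11·R1.
R5 ← R5 + 16·R1.
R2 ← R2 / (-106/3).
R1 ← R1 + 13/15·R2.
R3 ← R3 − 121/15·R2.
R4 ← R4 − 398/15·R2.
R5 ← R5 + 178/15·R2.
R3 ← R3 / (-10741/530).
R1 ← R1 + 217/530·R3.
R2 ← R2 − 7/106·R3.
R4 ← R4 + 3874/265·R3.
R5 ← R5 + 4686/265·R3.
R4 ← R4 / (-1238/467).
R1 ← R1 + 327/467·R4.
R2 ← R2 + 354/467·R4.
R3 ← R3 + 577/467·R4.
R5 ← R5 + 12272/467·R4.
R5 ← R5 / (1274839/14237).
R1 ← R1 − 65339/28474·R5.
R2 ← R2 − 51779/14237·R5.
R3 ← R3 − 132507/28474·R5.
R4 ← R4 − 94089/28474·R5.
Reading off the reduced rows gives x_1 = 4/5, x_2 = -4/3, x_3 = 2, x_4 = -3, x_5 = 8/3.

x_1 = 4/5, x_2 = -4/3, x_3 = 2, x_4 = -3, x_5 = 8/3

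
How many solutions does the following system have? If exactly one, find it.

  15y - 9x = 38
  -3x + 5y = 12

no solution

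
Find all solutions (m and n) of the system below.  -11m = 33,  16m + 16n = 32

m = -3, n = 5

Row-reduce the augmented matrix:
R1 ← R1 / (-11).
R2 ← R2 − 16·R1.
R2 ← R2 / (16).
Reading off the reduced rows gives m = -3, n = 5.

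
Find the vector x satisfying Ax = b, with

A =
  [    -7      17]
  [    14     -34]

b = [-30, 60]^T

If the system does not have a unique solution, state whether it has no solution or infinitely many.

Row-reduce:
R1 ← R1 / (-7).
R2 ← R2 − 14·R1.
Rank is 1 with 2 unknowns, leaving x_2 free.

infinitely many solutions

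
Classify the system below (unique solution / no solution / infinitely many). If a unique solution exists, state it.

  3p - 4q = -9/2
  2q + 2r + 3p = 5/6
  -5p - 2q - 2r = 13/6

p = -3/2, q = 0, r = 8/3

Row-reduce the augmented matrix:
R1 ← R1 / (3).
R2 ← R2 − 3·R1.
R3 ← R3 + 5·R1.
R2 ← R2 / (6).
R1 ← R1 + 4/3·R2.
R3 ← R3 + 26/3·R2.
R3 ← R3 / (8/9).
R1 ← R1 − 4/9·R3.
R2 ← R2 − 1/3·R3.
Reading off the reduced rows gives p = -3/2, q = 0, r = 8/3.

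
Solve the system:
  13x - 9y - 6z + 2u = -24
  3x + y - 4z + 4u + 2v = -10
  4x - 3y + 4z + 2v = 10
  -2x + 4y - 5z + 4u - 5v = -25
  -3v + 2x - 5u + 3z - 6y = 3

Row-reduce:
R1 ← R1 / (13).
R2 ← R2 − 3·R1.
R3 ← R3 − 4·R1.
R4 ← R4 + 2·R1.
R5 ← R5 − 2·R1.
R2 ← R2 / (40/13).
R1 ← R1 + 9/13·R2.
R3 ← R3 + 3/13·R2.
R4 ← R4 − 34/13·R2.
R5 ← R5 + 60/13·R2.
R3 ← R3 / (113/20).
R1 ← R1 + 21/20·R3.
R2 ← R2 + 17/20·R3.
R4 ← R4 + 37/10·R3.
R4 ← R4 / (121/113).
R1 ← R1 − 100/113·R4.
R2 ← R2 − 124/113·R4.
R3 ← R3 + 7/113·R4.
Rank is 4 with 5 unknowns, leaving v free.

infinitely many solutions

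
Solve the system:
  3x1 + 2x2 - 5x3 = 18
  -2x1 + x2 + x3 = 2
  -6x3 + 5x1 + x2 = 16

infinitely many solutions

Row-reduce:
R1 ← R1 / (3).
R2 ← R2 + 2·R1.
R3 ← R3 − 5·R1.
R2 ← R2 / (7/3).
R1 ← R1 − 2/3·R2.
R3 ← R3 + 7/3·R2.
Rank is 2 with 3 unknowns, leaving x3 free.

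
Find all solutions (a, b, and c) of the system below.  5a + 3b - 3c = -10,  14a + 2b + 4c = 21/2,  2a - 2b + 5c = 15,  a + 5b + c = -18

no solution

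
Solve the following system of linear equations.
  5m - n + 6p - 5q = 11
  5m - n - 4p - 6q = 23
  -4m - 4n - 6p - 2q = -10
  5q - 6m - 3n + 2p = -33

Row-reduce the augmented matrix:
R1 ← R1 / (5).
R2 ← R2 − 5·R1.
R3 ← R3 + 4·R1.
R4 ← R4 + 6·R1.
Swap R2 and R3.
R2 ← R2 / (-24/5).
R1 ← R1 + 1/5·R2.
R4 ← R4 + 21/5·R2.
R3 ← R3 / (-10).
R1 ← R1 − 5/4·R3.
R2 ← R2 − 1/4·R3.
R4 ← R4 − 41/4·R3.
R4 ← R4 / (129/40).
R1 ← R1 + 7/8·R4.
R2 ← R2 − 49/40·R4.
R3 ← R3 − 1/10·R4.
Reading off the reduced rows gives m = 2, n = 3, p = -1, q = -2.

m = 2, n = 3, p = -1, q = -2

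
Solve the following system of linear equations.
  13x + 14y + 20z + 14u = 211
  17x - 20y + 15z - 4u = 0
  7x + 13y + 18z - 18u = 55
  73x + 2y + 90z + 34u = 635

no solution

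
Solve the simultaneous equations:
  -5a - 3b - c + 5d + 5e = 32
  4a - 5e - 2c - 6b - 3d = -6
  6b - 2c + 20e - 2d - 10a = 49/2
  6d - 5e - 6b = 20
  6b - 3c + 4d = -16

no solution

Row-reduce:
R1 ← R1 / (-5).
R2 ← R2 − 4·R1.
R3 ← R3 + 10·R1.
R2 ← R2 / (-42/5).
R1 ← R1 − 3/5·R2.
R3 ← R3 − 12·R2.
R4 ← R4 + 6·R2.
R5 ← R5 − 6·R2.
R3 ← R3 / (-4).
R2 ← R2 − 1/3·R3.
R4 ← R4 − 2·R3.
R5 ← R5 + 5·R3.
Swap R4 and R5.
R4 ← R4 / (251/14).
R1 ← R1 + 13/14·R4.
R2 ← R2 + 1·R4.
R3 ← R3 − 37/14·R4.
Row 5 reduces to 0 = 1/4, a contradiction. The system is inconsistent.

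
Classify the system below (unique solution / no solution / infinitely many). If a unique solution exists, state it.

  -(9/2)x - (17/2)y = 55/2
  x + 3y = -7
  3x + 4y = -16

no solution

Row-reduce:
R1 ← R1 / (-9/2).
R2 ← R2 − 1·R1.
R3 ← R3 − 3·R1.
R2 ← R2 / (10/9).
R1 ← R1 − 17/9·R2.
R3 ← R3 + 5/3·R2.
Row 3 reduces to 0 = 1, a contradiction. The system is inconsistent.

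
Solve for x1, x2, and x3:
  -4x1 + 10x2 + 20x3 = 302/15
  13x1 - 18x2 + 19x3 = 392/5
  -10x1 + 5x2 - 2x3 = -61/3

x1 = 4/5, x2 = -5/3, x3 = 2

Row-reduce the augmented matrix:
R1 ← R1 / (-4).
R2 ← R2 − 13·R1.
R3 ← R3 + 10·R1.
R2 ← R2 / (29/2).
R1 ← R1 + 5/2·R2.
R3 ← R3 + 20·R2.
R3 ← R3 / (1852/29).
R1 ← R1 − 275/29·R3.
R2 ← R2 − 168/29·R3.
Reading off the reduced rows gives x1 = 4/5, x2 = -5/3, x3 = 2.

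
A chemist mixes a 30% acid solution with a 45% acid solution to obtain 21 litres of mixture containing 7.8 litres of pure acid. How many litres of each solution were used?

litres of solution A: 11, litres of solution B: 10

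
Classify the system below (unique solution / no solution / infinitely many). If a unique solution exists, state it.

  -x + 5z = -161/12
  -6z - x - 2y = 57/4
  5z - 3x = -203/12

x = 7/4, y = -1, z = -7/3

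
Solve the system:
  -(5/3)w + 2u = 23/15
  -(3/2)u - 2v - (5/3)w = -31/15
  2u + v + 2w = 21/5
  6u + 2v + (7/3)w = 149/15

Row-reduce the augmented matrix:
R1 ← R1 / (2).
R2 ← R2 + 3/2·R1.
R3 ← R3 − 2·R1.
R4 ← R4 − 6·R1.
R2 ← R2 / (-2).
R3 ← R3 − 1·R2.
R4 ← R4 − 2·R2.
R3 ← R3 / (53/24).
R1 ← R1 + 5/6·R3.
R2 ← R2 − 35/24·R3.
R4 ← R4 − 53/12·R3.
R4 reduces to 0 = 0, so the extra equation is consistent.
Reading off the reduced rows gives u = 8/5, v = -1, w = 1.

u = 8/5, v = -1, w = 1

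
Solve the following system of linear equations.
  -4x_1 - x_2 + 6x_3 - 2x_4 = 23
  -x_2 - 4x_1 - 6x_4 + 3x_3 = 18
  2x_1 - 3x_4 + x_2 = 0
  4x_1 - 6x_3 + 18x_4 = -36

infinitely many solutions

Row-reduce:
R1 ← R1 / (-4).
R2 ← R2 + 4·R1.
R3 ← R3 − 2·R1.
R4 ← R4 − 4·R1.
Swap R2 and R3.
R2 ← R2 / (1/2).
R1 ← R1 − 1/4·R2.
R4 ← R4 + 1·R2.
R3 ← R3 / (-3).
R1 ← R1 + 3·R3.
R2 ← R2 − 6·R3.
R4 ← R4 − 6·R3.
Rank is 3 with 4 unknowns, leaving x_4 free.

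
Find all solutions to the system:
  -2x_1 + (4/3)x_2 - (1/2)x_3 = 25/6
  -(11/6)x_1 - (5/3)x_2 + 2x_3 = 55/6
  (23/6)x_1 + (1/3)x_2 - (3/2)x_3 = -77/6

no solution

Row-reduce:
R1 ← R1 / (-2).
R2 ← R2 + 11/6·R1.
R3 ← R3 − 23/6·R1.
R2 ← R2 / (-26/9).
R1 ← R1 + 2/3·R2.
R3 ← R3 − 26/9·R2.
Row 3 reduces to 0 = 1/2, a contradiction. The system is inconsistent.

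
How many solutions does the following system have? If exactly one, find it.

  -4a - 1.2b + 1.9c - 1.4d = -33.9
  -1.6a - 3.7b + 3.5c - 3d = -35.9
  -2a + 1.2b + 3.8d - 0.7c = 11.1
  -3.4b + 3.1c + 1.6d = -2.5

a = 6, b = 4, c = 1, d = 5

Row-reduce the augmented matrix:
R1 ← R1 / (-4).
R2 ← R2 + 8/5·R1.
R3 ← R3 + 2·R1.
R2 ← R2 / (-161/50).
R1 ← R1 − 3/10·R2.
R3 ← R3 − 9/5·R2.
R4 ← R4 + 17/5·R2.
R3 ← R3 / (-381/3220).
R1 ← R1 + 283/1288·R3.
R2 ← R2 + 137/161·R3.
R4 ← R4 − 333/1610·R3.
R4 ← R4 / (6133/635).
R1 ← R1 + 724/127·R4.
R2 ← R2 + 2768/127·R4.
R3 ← R3 + 3366/127·R4.
Reading off the reduced rows gives a = 6, b = 4, c = 1, d = 5.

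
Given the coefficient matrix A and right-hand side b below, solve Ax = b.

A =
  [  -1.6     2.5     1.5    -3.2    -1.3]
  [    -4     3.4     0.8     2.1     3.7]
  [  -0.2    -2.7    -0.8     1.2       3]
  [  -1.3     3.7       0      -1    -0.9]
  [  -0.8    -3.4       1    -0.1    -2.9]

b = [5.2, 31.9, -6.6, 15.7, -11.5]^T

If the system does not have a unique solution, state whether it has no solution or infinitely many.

x_1 = -3, x_2 = 4, x_3 = 0, x_4 = 3, x_5 = 0

Row-reduce the augmented matrix:
R1 ← R1 / (-8/5).
R2 ← R2 + 4·R1.
R3 ← R3 + 1/5·R1.
R4 ← R4 + 13/10·R1.
R5 ← R5 + 4/5·R1.
R2 ← R2 / (-57/20).
R1 ← R1 + 25/16·R2.
R3 ← R3 + 241/80·R2.
R4 ← R4 − 267/160·R2.
R5 ← R5 + 93/20·R2.
R3 ← R3 / (2429/1140).
R1 ← R1 − 155/228·R3.
R2 ← R2 − 59/57·R3.
R4 ← R4 + 2239/760·R3.
R5 ← R5 − 481/95·R3.
R4 ← R4 / (-489211/97160).
R1 ← R1 + 6233/9716·R4.
R2 ← R2 − 4203/4858·R4.
R3 ← R3 + 20693/4858·R4.
R5 ← R5 − 160021/24290·R4.
R5 ← R5 / (-13912113/2446055).
R1 ← R1 + 716343/489211·R5.
R2 ← R2 + 329744/489211·R5.
R3 ← R3 + 315345/489211·R5.
R4 ← R4 − 151483/489211·R5.
Reading off the reduced rows gives x_1 = -3, x_2 = 4, x_3 = 0, x_4 = 3, x_5 = 0.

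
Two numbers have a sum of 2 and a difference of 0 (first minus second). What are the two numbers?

first number: 1, second number: 1

Let x = first number, y = second number.
  x + y = 2
  -y + x = 0
Row-reduce the augmented matrix:
R2 ← R2 − 1·R1.
R2 ← R2 / (-2).
R1 ← R1 − 1·R2.
Reading off the reduced rows gives x = 1, y = 1.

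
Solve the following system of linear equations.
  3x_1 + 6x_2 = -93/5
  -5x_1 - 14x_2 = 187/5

Row-reduce the augmented matrix:
R1 ← R1 / (3).
R2 ← R2 + 5·R1.
R2 ← R2 / (-4).
R1 ← R1 − 2·R2.
Reading off the reduced rows gives x_1 = -3, x_2 = -8/5.

x_1 = -3, x_2 = -8/5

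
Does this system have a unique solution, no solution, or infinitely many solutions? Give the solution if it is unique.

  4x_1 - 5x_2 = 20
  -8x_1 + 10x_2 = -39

Row-reduce:
R1 ← R1 / (4).
R2 ← R2 + 8·R1.
Row 2 reduces to 0 = 1, a contradiction. The system is inconsistent.

no solution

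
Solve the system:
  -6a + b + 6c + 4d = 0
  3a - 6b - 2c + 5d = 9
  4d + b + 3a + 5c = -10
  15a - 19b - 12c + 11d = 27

infinitely many solutions

Row-reduce:
R1 ← R1 / (-6).
R2 ← R2 − 3·R1.
R3 ← R3 − 3·R1.
R4 ← R4 − 15·R1.
R2 ← R2 / (-11/2).
R1 ← R1 + 1/6·R2.
R3 ← R3 − 3/2·R2.
R4 ← R4 + 33/2·R2.
R3 ← R3 / (91/11).
R1 ← R1 + 34/33·R3.
R2 ← R2 + 2/11·R3.
Rank is 3 with 4 unknowns, leaving d free.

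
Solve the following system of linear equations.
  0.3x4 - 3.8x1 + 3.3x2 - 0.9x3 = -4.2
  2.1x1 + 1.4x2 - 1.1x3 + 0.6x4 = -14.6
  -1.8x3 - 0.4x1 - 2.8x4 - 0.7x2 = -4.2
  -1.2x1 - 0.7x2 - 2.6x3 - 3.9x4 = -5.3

x1 = -3, x2 = -4, x3 = 3, x4 = 1

Row-reduce the augmented matrix:
R1 ← R1 / (-19/5).
R2 ← R2 − 21/10·R1.
R3 ← R3 + 2/5·R1.
R4 ← R4 + 6/5·R1.
R2 ← R2 / (245/76).
R1 ← R1 + 33/38·R2.
R3 ← R3 + 199/190·R2.
R4 ← R4 + 331/190·R2.
R3 ← R3 / (-27247/12250).
R1 ← R1 + 237/1225·R3.
R2 ← R2 + 607/1225·R3.
R4 ← R4 + 38943/12250·R3.
R4 ← R4 / (30123/272470).
R1 ← R1 − 9591/27247·R4.
R2 ← R2 − 22150/27247·R4.
R3 ← R3 − 31639/27247·R4.
Reading off the reduced rows gives x1 = -3, x2 = -4, x3 = 3, x4 = 1.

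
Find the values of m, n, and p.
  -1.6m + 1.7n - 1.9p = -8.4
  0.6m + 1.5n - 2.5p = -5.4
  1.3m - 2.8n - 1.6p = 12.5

Row-reduce the augmented matrix:
R1 ← R1 / (-8/5).
R2 ← R2 − 3/5·R1.
R3 ← R3 − 13/10·R1.
R2 ← R2 / (171/80).
R1 ← R1 + 17/16·R2.
R3 ← R3 + 227/160·R2.
R3 ← R3 / (-4511/855).
R1 ← R1 + 70/171·R3.
R2 ← R2 + 257/171·R3.
Reading off the reduced rows gives m = 1, n = -4, p = 0.

m = 1, n = -4, p = 0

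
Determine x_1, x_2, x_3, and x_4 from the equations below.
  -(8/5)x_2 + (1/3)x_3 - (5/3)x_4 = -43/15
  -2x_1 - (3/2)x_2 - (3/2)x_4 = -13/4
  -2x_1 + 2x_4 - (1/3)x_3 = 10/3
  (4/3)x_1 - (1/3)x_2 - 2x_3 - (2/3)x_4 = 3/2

Row-reduce the augmented matrix:
Swap R1 and R2.
R1 ← R1 / (-2).
R3 ← R3 + 2·R1.
R4 ← R4 − 4/3·R1.
R2 ← R2 / (-8/5).
R1 ← R1 − 3/4·R2.
R3 ← R3 − 3/2·R2.
R4 ← R4 + 4/3·R2.
R3 ← R3 / (-1/48).
R1 ← R1 − 5/32·R3.
R2 ← R2 + 5/24·R3.
R4 ← R4 + 41/18·R3.
R4 ← R4 / (-1909/9).
R1 ← R1 − 29/2·R4.
R2 ← R2 + 55/3·R4.
R3 ← R3 + 93·R4.
Reading off the reduced rows gives x_1 = 1/2, x_2 = -1/2, x_3 = -1, x_4 = 2.

x_1 = 1/2, x_2 = -1/2, x_3 = -1, x_4 = 2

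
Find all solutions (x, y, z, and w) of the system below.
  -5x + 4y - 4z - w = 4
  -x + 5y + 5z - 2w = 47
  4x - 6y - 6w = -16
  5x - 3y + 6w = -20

Row-reduce the augmented matrix:
R1 ← R1 / (-5).
R2 ← R2 + 1·R1.
R3 ← R3 − 4·R1.
R4 ← R4 − 5·R1.
R2 ← R2 / (21/5).
R1 ← R1 + 4/5·R2.
R3 ← R3 + 14/5·R2.
R4 ← R4 − 1·R2.
R3 ← R3 / (2/3).
R1 ← R1 − 40/21·R3.
R2 ← R2 − 29/21·R3.
R4 ← R4 + 113/21·R3.
R4 ← R4 / (-414/7).
R1 ← R1 − 159/7·R4.
R2 ← R2 − 113/7·R4.
R3 ← R3 + 12·R4.
Reading off the reduced rows gives x = 2, y = 6, z = 3, w = -2.

x = 2, y = 6, z = 3, w = -2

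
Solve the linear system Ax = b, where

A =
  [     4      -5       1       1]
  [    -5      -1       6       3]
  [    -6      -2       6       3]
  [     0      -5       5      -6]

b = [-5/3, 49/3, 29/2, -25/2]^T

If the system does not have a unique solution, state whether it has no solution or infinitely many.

x_1 = 1/3, x_2 = 3/2, x_3 = 2, x_4 = 5/2

Row-reduce the augmented matrix:
R1 ← R1 / (4).
R2 ← R2 + 5·R1.
R3 ← R3 + 6·R1.
R2 ← R2 / (-29/4).
R1 ← R1 + 5/4·R2.
R3 ← R3 + 19/2·R2.
R4 ← R4 + 5·R2.
R3 ← R3 / (-2).
R1 ← R1 + 1·R3.
R2 ← R2 + 1·R3.
R4 ← R4 / (-259/29).
R1 ← R1 − 3/58·R4.
R2 ← R2 + 3/58·R4.
R3 ← R3 − 31/58·R4.
Reading off the reduced rows gives x_1 = 1/3, x_2 = 3/2, x_3 = 2, x_4 = 5/2.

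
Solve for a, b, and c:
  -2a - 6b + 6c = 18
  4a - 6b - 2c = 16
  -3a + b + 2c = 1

Row-reduce the augmented matrix:
R1 ← R1 / (-2).
R2 ← R2 − 4·R1.
R3 ← R3 + 3·R1.
R2 ← R2 / (-18).
R1 ← R1 − 3·R2.
R3 ← R3 − 10·R2.
R3 ← R3 / (-13/9).
R1 ← R1 + 4/3·R3.
R2 ← R2 + 5/9·R3.
Reading off the reduced rows gives a = -3, b = -4, c = -2.

a = -3, b = -4, c = -2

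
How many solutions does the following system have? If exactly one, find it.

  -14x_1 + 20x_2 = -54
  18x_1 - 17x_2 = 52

Row-reduce the augmented matrix:
R1 ← R1 / (-14).
R2 ← R2 − 18·R1.
R2 ← R2 / (61/7).
R1 ← R1 + 10/7·R2.
Reading off the reduced rows gives x_1 = 1, x_2 = -2.

x_1 = 1, x_2 = -2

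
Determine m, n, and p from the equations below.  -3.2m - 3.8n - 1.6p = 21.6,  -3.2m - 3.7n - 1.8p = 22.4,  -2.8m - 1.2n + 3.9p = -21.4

m = 1, n = -4, p = -6

Row-reduce the augmented matrix:
R1 ← R1 / (-16/5).
R2 ← R2 + 16/5·R1.
R3 ← R3 + 14/5·R1.
R2 ← R2 / (1/10).
R1 ← R1 − 19/16·R2.
R3 ← R3 − 17/8·R2.
R3 ← R3 / (191/20).
R1 ← R1 − 23/8·R3.
R2 ← R2 + 2·R3.
Reading off the reduced rows gives m = 1, n = -4, p = -6.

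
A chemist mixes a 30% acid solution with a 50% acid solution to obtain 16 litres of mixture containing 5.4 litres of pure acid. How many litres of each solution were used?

litres of solution A: 13, litres of solution B: 3

Let a = litres of solution A, b = litres of solution B.
  a + b = 16
  (3/10)a + (1/2)b = 27/5
From equation 1: a = 16 − b.
Substitute into equation 2 and solve: b = 3.
Then a = 13.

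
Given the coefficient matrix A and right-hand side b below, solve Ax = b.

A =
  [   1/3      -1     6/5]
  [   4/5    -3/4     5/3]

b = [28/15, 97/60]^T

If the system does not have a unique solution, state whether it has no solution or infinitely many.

infinitely many solutions

Row-reduce:
R1 ← R1 / (1/3).
R2 ← R2 − 4/5·R1.
R2 ← R2 / (33/20).
R1 ← R1 + 3·R2.
Rank is 2 with 3 unknowns, leaving x_3 free.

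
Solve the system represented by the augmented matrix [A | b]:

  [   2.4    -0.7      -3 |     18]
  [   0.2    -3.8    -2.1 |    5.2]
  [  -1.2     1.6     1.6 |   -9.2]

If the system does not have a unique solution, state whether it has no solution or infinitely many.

x_1 = 5, x_2 = 0, x_3 = -2

Row-reduce the augmented matrix:
R1 ← R1 / (12/5).
R2 ← R2 − 1/5·R1.
R3 ← R3 + 6/5·R1.
R2 ← R2 / (-449/120).
R1 ← R1 + 7/24·R2.
R3 ← R3 − 5/4·R2.
R3 ← R3 / (-1163/2245).
R1 ← R1 + 993/898·R3.
R2 ← R2 − 222/449·R3.
Reading off the reduced rows gives x_1 = 5, x_2 = 0, x_3 = -2.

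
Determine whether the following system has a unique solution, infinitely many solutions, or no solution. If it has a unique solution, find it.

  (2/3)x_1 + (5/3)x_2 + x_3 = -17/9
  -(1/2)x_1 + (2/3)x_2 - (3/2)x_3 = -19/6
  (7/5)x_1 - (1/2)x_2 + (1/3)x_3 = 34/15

x_1 = 2/3, x_2 = -2, x_3 = 1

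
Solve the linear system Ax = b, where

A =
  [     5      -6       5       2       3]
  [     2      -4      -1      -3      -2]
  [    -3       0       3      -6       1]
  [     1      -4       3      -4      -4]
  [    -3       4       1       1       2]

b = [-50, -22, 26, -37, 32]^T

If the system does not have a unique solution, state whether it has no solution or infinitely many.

x_1 = -4, x_2 = 4, x_3 = -3, x_4 = -3, x_5 = 5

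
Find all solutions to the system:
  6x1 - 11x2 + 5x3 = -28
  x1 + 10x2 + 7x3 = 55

Row-reduce:
R1 ← R1 / (6).
R2 ← R2 − 1·R1.
R2 ← R2 / (71/6).
R1 ← R1 + 11/6·R2.
Rank is 2 with 3 unknowns, leaving x3 free.

infinitely many solutions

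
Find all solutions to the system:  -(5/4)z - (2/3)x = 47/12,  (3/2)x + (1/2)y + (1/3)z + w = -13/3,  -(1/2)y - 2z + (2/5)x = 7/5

infinitely many solutions

Row-reduce:
R1 ← R1 / (-2/3).
R2 ← R2 − 3/2·R1.
R3 ← R3 − 2/5·R1.
R2 ← R2 / (1/2).
R3 ← R3 + 1/2·R2.
R3 ← R3 / (-251/48).
R1 ← R1 − 15/8·R3.
R2 ← R2 + 119/24·R3.
Rank is 3 with 4 unknowns, leaving w free.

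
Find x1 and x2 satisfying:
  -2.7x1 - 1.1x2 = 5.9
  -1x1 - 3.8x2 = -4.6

x1 = -3, x2 = 2

From equation 2: x1 = 23/5 − 19/5·x2.
Substitute into equation 1 and solve: x2 = 2.
Then x1 = -3.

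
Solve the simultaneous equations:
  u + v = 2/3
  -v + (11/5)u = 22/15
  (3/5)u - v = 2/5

u = 2/3, v = 0

Row-reduce the augmented matrix:
R2 ← R2 − 11/5·R1.
R3 ← R3 − 3/5·R1.
R2 ← R2 / (-16/5).
R1 ← R1 − 1·R2.
R3 ← R3 + 8/5·R2.
R3 reduces to 0 = 0, so the extra equation is consistent.
Reading off the reduced rows gives u = 2/3, v = 0.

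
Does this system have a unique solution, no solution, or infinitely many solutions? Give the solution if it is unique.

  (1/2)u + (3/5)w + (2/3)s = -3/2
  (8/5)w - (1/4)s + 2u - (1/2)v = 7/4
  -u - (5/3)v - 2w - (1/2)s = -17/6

infinitely many solutions

Row-reduce:
R1 ← R1 / (1/2).
R2 ← R2 − 2·R1.
R3 ← R3 + 1·R1.
R2 ← R2 / (-1/2).
R3 ← R3 + 5/3·R2.
R3 ← R3 / (28/15).
R1 ← R1 − 6/5·R3.
R2 ← R2 − 8/5·R3.
Rank is 3 with 4 unknowns, leaving s free.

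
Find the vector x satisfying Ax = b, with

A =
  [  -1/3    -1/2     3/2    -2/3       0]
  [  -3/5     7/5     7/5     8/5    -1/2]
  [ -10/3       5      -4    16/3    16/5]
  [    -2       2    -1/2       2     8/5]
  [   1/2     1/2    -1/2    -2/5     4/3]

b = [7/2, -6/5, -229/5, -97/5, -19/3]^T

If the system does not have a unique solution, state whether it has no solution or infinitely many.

Row-reduce:
R1 ← R1 / (-1/3).
R2 ← R2 + 3/5·R1.
R3 ← R3 + 10/3·R1.
R4 ← R4 + 2·R1.
R5 ← R5 − 1/2·R1.
R2 ← R2 / (23/10).
R1 ← R1 − 3/2·R2.
R3 ← R3 − 10·R2.
R4 ← R4 − 5·R2.
R5 ← R5 + 1/4·R2.
R3 ← R3 / (-307/23).
R1 ← R1 + 84/23·R3.
R2 ← R2 + 13/23·R3.
R4 ← R4 + 307/46·R3.
R5 ← R5 − 37/23·R3.
Swap R4 and R5.
R4 ← R4 / (-1714/1535).
R1 ← R1 − 68/307·R4.
R2 ← R2 − 376/307·R4.
R3 ← R3 − 4/307·R4.
Rank is 4 with 5 unknowns, leaving x_5 free.

infinitely many solutions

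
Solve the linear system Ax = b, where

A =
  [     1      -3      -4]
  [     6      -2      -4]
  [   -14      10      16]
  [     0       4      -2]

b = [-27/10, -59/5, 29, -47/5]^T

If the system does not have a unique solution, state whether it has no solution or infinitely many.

Row-reduce the augmented matrix:
R2 ← R2 − 6·R1.
R3 ← R3 + 14·R1.
R2 ← R2 / (16).
R1 ← R1 + 3·R2.
R3 ← R3 + 32·R2.
R4 ← R4 − 4·R2.
Swap R3 and R4.
R3 ← R3 / (-7).
R1 ← R1 + 1/4·R3.
R2 ← R2 − 5/4·R3.
R4 reduces to 0 = 0, so the extra equation is consistent.
Reading off the reduced rows gives x_1 = -3/2, x_2 = -8/5, x_3 = 3/2.

x_1 = -3/2, x_2 = -8/5, x_3 = 3/2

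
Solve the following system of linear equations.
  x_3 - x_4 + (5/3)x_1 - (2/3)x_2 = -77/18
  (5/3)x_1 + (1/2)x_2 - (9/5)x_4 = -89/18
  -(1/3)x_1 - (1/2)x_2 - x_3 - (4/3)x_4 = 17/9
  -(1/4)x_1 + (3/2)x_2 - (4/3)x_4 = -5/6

x_1 = -8/3, x_2 = -1, x_3 = -1/2, x_4 = 0

Row-reduce the augmented matrix:
R1 ← R1 / (5/3).
R2 ← R2 − 5/3·R1.
R3 ← R3 + 1/3·R1.
R4 ← R4 + 1/4·R1.
R2 ← R2 / (7/6).
R1 ← R1 + 2/5·R2.
R3 ← R3 + 19/30·R2.
R4 ← R4 − 7/5·R2.
R3 ← R3 / (-47/35).
R1 ← R1 − 9/35·R3.
R2 ← R2 + 6/7·R3.
R4 ← R4 − 27/20·R3.
R4 ← R4 / (-3527/1410).
R1 ← R1 + 294/235·R4.
R2 ← R2 − 134/235·R4.
R3 ← R3 − 1033/705·R4.
Reading off the reduced rows gives x_1 = -8/3, x_2 = -1, x_3 = -1/2, x_4 = 0.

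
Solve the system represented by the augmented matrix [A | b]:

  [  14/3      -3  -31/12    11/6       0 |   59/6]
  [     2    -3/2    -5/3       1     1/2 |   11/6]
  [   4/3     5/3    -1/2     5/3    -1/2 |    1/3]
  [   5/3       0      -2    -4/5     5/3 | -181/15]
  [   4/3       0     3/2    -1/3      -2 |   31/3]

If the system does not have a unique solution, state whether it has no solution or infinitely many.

Row-reduce:
R1 ← R1 / (14/3).
R2 ← R2 − 2·R1.
R3 ← R3 − 4/3·R1.
R4 ← R4 − 5/3·R1.
R5 ← R5 − 4/3·R1.
R2 ← R2 / (-3/14).
R1 ← R1 + 9/14·R2.
R3 ← R3 − 53/21·R2.
R4 ← R4 − 15/14·R2.
R5 ← R5 − 6/7·R2.
R3 ← R3 / (-343/54).
R1 ← R1 − 9/8·R3.
R2 ← R2 − 47/18·R3.
R4 ← R4 + 31/8·R3.
R4 ← R4 / (-13481/5145).
R1 ← R1 − 137/343·R4.
R2 ← R2 − 174/343·R4.
R3 ← R3 + 198/343·R4.
Row 5 reduces to 0 = -2, a contradiction. The system is inconsistent.

no solution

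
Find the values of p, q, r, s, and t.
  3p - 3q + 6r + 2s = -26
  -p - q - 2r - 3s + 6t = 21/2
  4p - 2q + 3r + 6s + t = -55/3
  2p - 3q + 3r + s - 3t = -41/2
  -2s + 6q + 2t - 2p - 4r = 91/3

p = -1, q = 8/3, r = -7/3, s = -1/2, t = 1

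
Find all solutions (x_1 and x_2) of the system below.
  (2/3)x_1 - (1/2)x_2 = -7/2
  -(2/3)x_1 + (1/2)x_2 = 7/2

Row-reduce:
R1 ← R1 / (2/3).
R2 ← R2 + 2/3·R1.
Rank is 1 with 2 unknowns, leaving x_2 free.

infinitely many solutions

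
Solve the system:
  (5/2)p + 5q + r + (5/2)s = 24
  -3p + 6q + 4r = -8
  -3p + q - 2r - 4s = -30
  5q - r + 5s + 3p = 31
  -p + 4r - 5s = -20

no solution

Row-reduce:
R1 ← R1 / (5/2).
R2 ← R2 + 3·R1.
R3 ← R3 + 3·R1.
R4 ← R4 − 3·R1.
R5 ← R5 + 1·R1.
R2 ← R2 / (12).
R1 ← R1 − 2·R2.
R3 ← R3 − 7·R2.
R4 ← R4 + 1·R2.
R5 ← R5 − 2·R2.
R3 ← R3 / (-23/6).
R1 ← R1 + 7/15·R3.
R2 ← R2 − 13/30·R3.
R4 ← R4 + 53/30·R3.
R5 ← R5 − 53/15·R3.
R4 ← R4 / (809/230).
R1 ← R1 − 96/115·R4.
R2 ← R2 + 7/115·R4.
R3 ← R3 − 33/46·R4.
R5 ← R5 + 809/115·R4.
Row 5 reduces to 0 = -6, a contradiction. The system is inconsistent.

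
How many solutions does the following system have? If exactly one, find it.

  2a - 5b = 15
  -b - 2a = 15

Row-reduce the augmented matrix:
R1 ← R1 / (2).
R2 ← R2 + 2·R1.
R2 ← R2 / (-6).
R1 ← R1 + 5/2·R2.
Reading off the reduced rows gives a = -5, b = -5.

a = -5, b = -5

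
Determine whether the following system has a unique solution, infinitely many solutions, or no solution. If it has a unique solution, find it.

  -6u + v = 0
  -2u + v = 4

Row-reduce the augmented matrix:
R1 ← R1 / (-6).
R2 ← R2 + 2·R1.
R2 ← R2 / (2/3).
R1 ← R1 + 1/6·R2.
Reading off the reduced rows gives u = 1, v = 6.

u = 1, v = 6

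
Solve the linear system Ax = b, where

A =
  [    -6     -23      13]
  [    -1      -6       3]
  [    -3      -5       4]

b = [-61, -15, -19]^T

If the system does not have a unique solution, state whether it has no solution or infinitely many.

no solution

Row-reduce:
R1 ← R1 / (-6).
R2 ← R2 + 1·R1.
R3 ← R3 + 3·R1.
R2 ← R2 / (-13/6).
R1 ← R1 − 23/6·R2.
R3 ← R3 − 13/2·R2.
Row 3 reduces to 0 = -3, a contradiction. The system is inconsistent.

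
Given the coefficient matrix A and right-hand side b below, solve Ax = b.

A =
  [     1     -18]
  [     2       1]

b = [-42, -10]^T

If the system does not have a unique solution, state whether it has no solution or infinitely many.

From equation 1: x_1 = -42 + 18·x_2.
Substitute into equation 2 and solve: x_2 = 2.
Then x_1 = -6.

x_1 = -6, x_2 = 2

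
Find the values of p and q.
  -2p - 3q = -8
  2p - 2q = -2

Row-reduce the augmented matrix:
R1 ← R1 / (-2).
R2 ← R2 − 2·R1.
R2 ← R2 / (-5).
R1 ← R1 − 3/2·R2.
Reading off the reduced rows gives p = 1, q = 2.

p = 1, q = 2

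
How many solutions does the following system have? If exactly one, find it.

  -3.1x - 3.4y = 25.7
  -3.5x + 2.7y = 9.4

x = -5, y = -3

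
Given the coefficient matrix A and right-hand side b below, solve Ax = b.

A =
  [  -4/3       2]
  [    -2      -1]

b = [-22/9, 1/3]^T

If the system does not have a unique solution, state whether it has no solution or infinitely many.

x_1 = 1/3, x_2 = -1

From equation 2: x_2 = -1/3 − 2·x_1.
Substitute into equation 1 and solve: x_1 = 1/3.
Then x_2 = -1.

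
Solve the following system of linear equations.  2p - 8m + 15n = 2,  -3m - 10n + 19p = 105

infinitely many solutions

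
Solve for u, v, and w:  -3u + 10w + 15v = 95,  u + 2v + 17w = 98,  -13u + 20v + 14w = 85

Row-reduce the augmented matrix:
R1 ← R1 / (-3).
R2 ← R2 − 1·R1.
R3 ← R3 + 13·R1.
R2 ← R2 / (7).
R1 ← R1 + 5·R2.
R3 ← R3 + 45·R2.
R3 ← R3 / (2129/21).
R1 ← R1 − 235/21·R3.
R2 ← R2 − 61/21·R3.
Reading off the reduced rows gives u = 5, v = 4, w = 5.

u = 5, v = 4, w = 5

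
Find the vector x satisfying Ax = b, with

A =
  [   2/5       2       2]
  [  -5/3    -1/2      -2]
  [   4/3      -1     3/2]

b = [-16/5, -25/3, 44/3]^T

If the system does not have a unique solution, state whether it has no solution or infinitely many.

Row-reduce the augmented matrix:
R1 ← R1 / (2/5).
R2 ← R2 + 5/3·R1.
R3 ← R3 − 4/3·R1.
R2 ← R2 / (47/6).
R1 ← R1 − 5·R2.
R3 ← R3 + 23/3·R2.
R3 ← R3 / (97/94).
R1 ← R1 − 45/47·R3.
R2 ← R2 − 38/47·R3.
Reading off the reduced rows gives x_1 = 2, x_2 = -6, x_3 = 4.

x_1 = 2, x_2 = -6, x_3 = 4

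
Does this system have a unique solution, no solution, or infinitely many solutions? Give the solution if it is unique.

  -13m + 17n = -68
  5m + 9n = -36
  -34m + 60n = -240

m = 0, n = -4

Row-reduce the augmented matrix:
R1 ← R1 / (-13).
R2 ← R2 − 5·R1.
R3 ← R3 + 34·R1.
R2 ← R2 / (202/13).
R1 ← R1 + 17/13·R2.
R3 ← R3 − 202/13·R2.
R3 reduces to 0 = 0, so the extra equation is consistent.
Reading off the reduced rows gives m = 0, n = -4.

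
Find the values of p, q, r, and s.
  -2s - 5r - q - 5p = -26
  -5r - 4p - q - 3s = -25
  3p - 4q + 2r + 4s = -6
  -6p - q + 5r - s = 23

Row-reduce the augmented matrix:
R1 ← R1 / (-5).
R2 ← R2 + 4·R1.
R3 ← R3 − 3·R1.
R4 ← R4 + 6·R1.
R2 ← R2 / (-1/5).
R1 ← R1 − 1/5·R2.
R3 ← R3 + 23/5·R2.
R4 ← R4 − 1/5·R2.
R3 ← R3 / (22).
R2 ← R2 − 5·R3.
R4 ← R4 − 10·R3.
R4 ← R4 / (-175/11).
R1 ← R1 + 1·R4.
R2 ← R2 + 21/22·R4.
R3 ← R3 − 35/22·R4.
Reading off the reduced rows gives p = 0, q = 3, r = 5, s = -1.

p = 0, q = 3, r = 5, s = -1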